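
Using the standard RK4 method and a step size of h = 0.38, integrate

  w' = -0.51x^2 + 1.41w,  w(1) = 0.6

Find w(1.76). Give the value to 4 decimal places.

0.5229

RK4: k1 = f(x_n, w_n); k2 = f(x_n + h/2, w_n + (h/2)·k1); k3 = f(x_n + h/2, w_n + (h/2)·k2); k4 = f(x_n + h, w_n + h·k3); w_{n+1} = w_n + (h/6)·(k1 + 2k2 + 2k3 + k4).
x=1.000000, w=0.600000:
  k1 = f(1.000000, 0.600000) = 0.336000
  k2 = f(1.190000, 0.663840) = 0.213803
  k3 = f(1.190000, 0.640623) = 0.181067
  k4 = f(1.380000, 0.668805) = -0.028228
  w ← 0.600000 + (0.38/6)·(k1 + 2k2 + 2k3 + k4) = 0.669509
x=1.380000, w=0.669509:
  k1 = f(1.380000, 0.669509) = -0.027236
  k2 = f(1.570000, 0.664334) = -0.320388
  k3 = f(1.570000, 0.608635) = -0.398923
  k4 = f(1.760000, 0.517918) = -0.849511
  w ← 0.669509 + (0.38/6)·(k1 + 2k2 + 2k3 + k4) = 0.522869
w(1.76) ≈ 0.5229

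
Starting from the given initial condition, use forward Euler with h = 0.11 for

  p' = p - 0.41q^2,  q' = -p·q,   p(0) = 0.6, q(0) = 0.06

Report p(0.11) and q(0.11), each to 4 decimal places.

Euler on (p,q): p_{n+1} = p_n + h·p', q_{n+1} = q_n + h·q'.
0.000000: (0.600000, 0.060000); f=(0.598524, -0.036000) → (0.665838, 0.056040)
(p(0.11), q(0.11)) ≈ (0.6658, 0.0560)

0.6658, 0.0560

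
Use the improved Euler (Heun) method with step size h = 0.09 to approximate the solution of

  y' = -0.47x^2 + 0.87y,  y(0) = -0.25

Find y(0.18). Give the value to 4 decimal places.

-0.2934

Heun: k1 = f(x_n, y_n); k2 = f(x_n + h, y_n + h·k1); y_{n+1} = y_n + (h/2)·(k1 + k2).
x=0.000000, y=-0.250000:
  k1 = f(0.000000, -0.250000) = -0.217500
  k2 = f(0.090000, -0.269575) = -0.238337
  y ← -0.250000 + (0.09/2)·(-0.217500 + (-0.238337)) = -0.270513
x=0.090000, y=-0.270513:
  k1 = f(0.090000, -0.270513) = -0.239153
  k2 = f(0.180000, -0.292036) = -0.269300
  y ← -0.270513 + (0.09/2)·(-0.239153 + (-0.269300)) = -0.293393
y(0.18) ≈ -0.2934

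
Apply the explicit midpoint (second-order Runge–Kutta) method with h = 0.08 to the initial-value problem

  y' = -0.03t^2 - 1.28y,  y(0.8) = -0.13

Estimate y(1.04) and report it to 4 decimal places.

-0.1010

Midpoint: k1 = f(t_n, y_n); k2 = f(t_n + h/2, y_n + (h/2)·k1); y_{n+1} = y_n + h·k2.
t=0.800000, y=-0.130000:
  k1 = f(0.800000, -0.130000) = 0.147200
  k2 = f(0.840000, -0.124112) = 0.137695
  y ← -0.130000 + 0.08·0.137695 = -0.118984
t=0.880000, y=-0.118984:
  k1 = f(0.880000, -0.118984) = 0.129068
  k2 = f(0.920000, -0.113822) = 0.120300
  y ← -0.118984 + 0.08·0.120300 = -0.109360
t=0.960000, y=-0.109360:
  k1 = f(0.960000, -0.109360) = 0.112333
  k2 = f(1.000000, -0.104867) = 0.104230
  y ← -0.109360 + 0.08·0.104230 = -0.101022
y(1.04) ≈ -0.1010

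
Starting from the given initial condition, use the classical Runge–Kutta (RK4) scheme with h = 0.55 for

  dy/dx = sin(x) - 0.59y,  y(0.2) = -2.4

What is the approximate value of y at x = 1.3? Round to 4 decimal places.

-0.6965

RK4: k1 = f(x_n, y_n); k2 = f(x_n + h/2, y_n + (h/2)·k1); k3 = f(x_n + h/2, y_n + (h/2)·k2); k4 = f(x_n + h, y_n + h·k3); y_{n+1} = y_n + (h/6)·(k1 + 2k2 + 2k3 + k4).
x=0.200000, y=-2.400000:
  k1 = f(0.200000, -2.400000) = 1.614669
  k2 = f(0.475000, -1.955966) = 1.611358
  k3 = f(0.475000, -1.956876) = 1.611896
  k4 = f(0.750000, -1.513457) = 1.574579
  y ← -2.400000 + (0.55/6)·(k1 + 2k2 + 2k3 + k4) = -1.516722
x=0.750000, y=-1.516722:
  k1 = f(0.750000, -1.516722) = 1.576505
  k2 = f(1.025000, -1.083184) = 1.493792
  k3 = f(1.025000, -1.105929) = 1.507213
  k4 = f(1.300000, -0.687755) = 1.369334
  y ← -1.516722 + (0.55/6)·(k1 + 2k2 + 2k3 + k4) = -0.696503
y(1.3) ≈ -0.6965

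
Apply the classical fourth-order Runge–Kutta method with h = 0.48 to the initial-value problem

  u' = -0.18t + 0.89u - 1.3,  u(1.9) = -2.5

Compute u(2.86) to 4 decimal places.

RK4: k1 = f(t_n, u_n); k2 = f(t_n + h/2, u_n + (h/2)·k1); k3 = f(t_n + h/2, u_n + (h/2)·k2); k4 = f(t_n + h, u_n + h·k3); u_{n+1} = u_n + (h/6)·(k1 + 2k2 + 2k3 + k4).
t=1.900000, u=-2.500000:
  k1 = f(1.900000, -2.500000) = -3.867000
  k2 = f(2.140000, -3.428080) = -4.736191
  k3 = f(2.140000, -3.636686) = -4.921850
  k4 = f(2.380000, -4.862488) = -6.056015
  u ← -2.500000 + (0.48/6)·(k1 + 2k2 + 2k3 + k4) = -4.839128
t=2.380000, u=-4.839128:
  k1 = f(2.380000, -4.839128) = -6.035224
  k2 = f(2.620000, -6.287582) = -7.367548
  k3 = f(2.620000, -6.607339) = -7.652132
  k4 = f(2.860000, -8.512151) = -9.390615
  u ← -4.839128 + (0.48/6)·(k1 + 2k2 + 2k3 + k4) = -8.476344
u(2.86) ≈ -8.4763

-8.4763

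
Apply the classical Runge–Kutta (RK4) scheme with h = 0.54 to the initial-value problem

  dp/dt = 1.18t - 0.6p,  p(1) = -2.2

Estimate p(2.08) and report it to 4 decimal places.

RK4: k1 = f(t_n, p_n); k2 = f(t_n + h/2, p_n + (h/2)·k1); k3 = f(t_n + h/2, p_n + (h/2)·k2); k4 = f(t_n + h, p_n + h·k3); p_{n+1} = p_n + (h/6)·(k1 + 2k2 + 2k3 + k4).
t=1.000000, p=-2.200000:
  k1 = f(1.000000, -2.200000) = 2.500000
  k2 = f(1.270000, -1.525000) = 2.413600
  k3 = f(1.270000, -1.548328) = 2.427597
  k4 = f(1.540000, -0.889098) = 2.350659
  p ← -2.200000 + (0.54/6)·(k1 + 2k2 + 2k3 + k4) = -0.892025
t=1.540000, p=-0.892025:
  k1 = f(1.540000, -0.892025) = 2.352415
  k2 = f(1.810000, -0.256873) = 2.289924
  k3 = f(1.810000, -0.273746) = 2.300048
  k4 = f(2.080000, 0.350000) = 2.244400
  p ← -0.892025 + (0.54/6)·(k1 + 2k2 + 2k3 + k4) = 0.347883
p(2.08) ≈ 0.3479

0.3479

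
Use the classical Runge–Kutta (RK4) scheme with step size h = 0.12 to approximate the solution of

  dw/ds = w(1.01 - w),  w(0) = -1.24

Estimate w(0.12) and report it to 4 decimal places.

-1.6628

RK4: k1 = f(s_n, w_n); k2 = f(s_n + h/2, w_n + (h/2)·k1); k3 = f(s_n + h/2, w_n + (h/2)·k2); k4 = f(s_n + h, w_n + h·k3); w_{n+1} = w_n + (h/6)·(k1 + 2k2 + 2k3 + k4).
s=0.000000, w=-1.240000:
  k1 = f(0.000000, -1.240000) = -2.790000
  k2 = f(0.060000, -1.407400) = -3.402249
  k3 = f(0.060000, -1.444135) = -3.544102
  k4 = f(0.120000, -1.665292) = -4.455143
  w ← -1.240000 + (0.12/6)·(k1 + 2k2 + 2k3 + k4) = -1.662757
w(0.12) ≈ -1.6628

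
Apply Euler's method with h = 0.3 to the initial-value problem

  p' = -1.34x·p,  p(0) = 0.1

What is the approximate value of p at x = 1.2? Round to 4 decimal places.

Euler: p_{n+1} = p_n + h·f(x_n, p_n).
x=0.000000, p=0.100000: f=0.000000 → p ← 0.100000 + 0.3·0.000000 = 0.100000
x=0.300000, p=0.100000: f=-0.040200 → p ← 0.100000 + 0.3·(-0.040200) = 0.087940
x=0.600000, p=0.087940: f=-0.070704 → p ← 0.087940 + 0.3·(-0.070704) = 0.066729
x=0.900000, p=0.066729: f=-0.080475 → p ← 0.066729 + 0.3·(-0.080475) = 0.042586
p(1.2) ≈ 0.0426

0.0426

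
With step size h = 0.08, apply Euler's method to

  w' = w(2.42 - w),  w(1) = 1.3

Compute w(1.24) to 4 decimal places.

1.6391

Euler: w_{n+1} = w_n + h·f(x_n, w_n).
x=1.000000, w=1.300000: f=1.456000 → w ← 1.300000 + 0.08·1.456000 = 1.416480
x=1.080000, w=1.416480: f=1.421466 → w ← 1.416480 + 0.08·1.421466 = 1.530197
x=1.160000, w=1.530197: f=1.361574 → w ← 1.530197 + 0.08·1.361574 = 1.639123
w(1.24) ≈ 1.6391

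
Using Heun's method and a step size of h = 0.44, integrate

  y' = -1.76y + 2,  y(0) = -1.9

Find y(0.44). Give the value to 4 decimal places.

-0.4591

Heun: k1 = f(x_n, y_n); k2 = f(x_n + h, y_n + h·k1); y_{n+1} = y_n + (h/2)·(k1 + k2).
x=0.000000, y=-1.900000:
  k1 = f(0.000000, -1.900000) = 5.344000
  k2 = f(0.440000, 0.451360) = 1.205606
  y ← -1.900000 + (0.44/2)·(5.344000 + 1.205606) = -0.459087
y(0.44) ≈ -0.4591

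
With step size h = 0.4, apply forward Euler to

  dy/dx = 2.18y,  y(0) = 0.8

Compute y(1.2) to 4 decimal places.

5.2482

Euler: y_{n+1} = y_n + h·f(x_n, y_n).
x=0.000000, y=0.800000: f=1.744000 → y ← 0.800000 + 0.4·1.744000 = 1.497600
x=0.400000, y=1.497600: f=3.264768 → y ← 1.497600 + 0.4·3.264768 = 2.803507
x=0.800000, y=2.803507: f=6.111646 → y ← 2.803507 + 0.4·6.111646 = 5.248165
y(1.2) ≈ 5.2482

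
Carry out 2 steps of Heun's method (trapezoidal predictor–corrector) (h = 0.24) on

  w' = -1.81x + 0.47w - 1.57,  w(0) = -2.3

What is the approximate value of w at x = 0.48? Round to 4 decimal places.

-3.9449

Heun: k1 = f(x_n, w_n); k2 = f(x_n + h, w_n + h·k1); w_{n+1} = w_n + (h/2)·(k1 + k2).
x=0.000000, w=-2.300000:
  k1 = f(0.000000, -2.300000) = -2.651000
  k2 = f(0.240000, -2.936240) = -3.384433
  w ← -2.300000 + (0.24/2)·(-2.651000 + (-3.384433)) = -3.024252
x=0.240000, w=-3.024252:
  k1 = f(0.240000, -3.024252) = -3.425798
  k2 = f(0.480000, -3.846444) = -4.246628
  w ← -3.024252 + (0.24/2)·(-3.425798 + (-4.246628)) = -3.944943
w(0.48) ≈ -3.9449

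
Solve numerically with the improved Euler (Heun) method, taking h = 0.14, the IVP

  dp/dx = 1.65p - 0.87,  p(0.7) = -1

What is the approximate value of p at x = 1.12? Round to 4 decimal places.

Heun: k1 = f(x_n, p_n); k2 = f(x_n + h, p_n + h·k1); p_{n+1} = p_n + (h/2)·(k1 + k2).
x=0.700000, p=-1.000000:
  k1 = f(0.700000, -1.000000) = -2.520000
  k2 = f(0.840000, -1.352800) = -3.102120
  p ← -1.000000 + (0.14/2)·(-2.520000 + (-3.102120)) = -1.393548
x=0.840000, p=-1.393548:
  k1 = f(0.840000, -1.393548) = -3.169355
  k2 = f(0.980000, -1.837258) = -3.901476
  p ← -1.393548 + (0.14/2)·(-3.169355 + (-3.901476)) = -1.888507
x=0.980000, p=-1.888507:
  k1 = f(0.980000, -1.888507) = -3.986036
  k2 = f(1.120000, -2.446552) = -4.906810
  p ← -1.888507 + (0.14/2)·(-3.986036 + (-4.906810)) = -2.511006
p(1.12) ≈ -2.5110

-2.5110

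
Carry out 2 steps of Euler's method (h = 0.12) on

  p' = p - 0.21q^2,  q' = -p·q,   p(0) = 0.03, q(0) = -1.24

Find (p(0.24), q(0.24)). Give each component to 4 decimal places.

-0.0442, -1.2363

Euler on (p,q): p_{n+1} = p_n + h·p', q_{n+1} = q_n + h·q'.
0.000000: (0.030000, -1.240000); f=(-0.292896, 0.037200) → (-0.005148, -1.235536)
0.120000: (-0.005148, -1.235536); f=(-0.325723, -0.006360) → (-0.044234, -1.236299)
(p(0.24), q(0.24)) ≈ (-0.0442, -1.2363)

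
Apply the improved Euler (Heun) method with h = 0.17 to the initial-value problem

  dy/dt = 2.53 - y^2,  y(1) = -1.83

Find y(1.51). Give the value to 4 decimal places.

Heun: k1 = f(t_n, y_n); k2 = f(t_n + h, y_n + h·k1); y_{n+1} = y_n + (h/2)·(k1 + k2).
t=1.000000, y=-1.830000:
  k1 = f(1.000000, -1.830000) = -0.818900
  k2 = f(1.170000, -1.969213) = -1.347800
  y ← -1.830000 + (0.17/2)·(-0.818900 + (-1.347800)) = -2.014169
t=1.170000, y=-2.014169:
  k1 = f(1.170000, -2.014169) = -1.526879
  k2 = f(1.340000, -2.273739) = -2.639888
  y ← -2.014169 + (0.17/2)·(-1.526879 + (-2.639888)) = -2.368345
t=1.340000, y=-2.368345:
  k1 = f(1.340000, -2.368345) = -3.079057
  k2 = f(1.510000, -2.891784) = -5.832417
  y ← -2.368345 + (0.17/2)·(-3.079057 + (-5.832417)) = -3.125820
y(1.51) ≈ -3.1258

-3.1258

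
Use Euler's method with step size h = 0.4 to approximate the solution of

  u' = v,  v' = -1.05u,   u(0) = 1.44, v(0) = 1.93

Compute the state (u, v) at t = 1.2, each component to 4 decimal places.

Euler on (u,v): u_{n+1} = u_n + h·u', v_{n+1} = v_n + h·v'.
0.000000: (1.440000, 1.930000); f=(1.930000, -1.512000) → (2.212000, 1.325200)
0.400000: (2.212000, 1.325200); f=(1.325200, -2.322600) → (2.742080, 0.396160)
0.800000: (2.742080, 0.396160); f=(0.396160, -2.879184) → (2.900544, -0.755514)
(u(1.2), v(1.2)) ≈ (2.9005, -0.7555)

2.9005, -0.7555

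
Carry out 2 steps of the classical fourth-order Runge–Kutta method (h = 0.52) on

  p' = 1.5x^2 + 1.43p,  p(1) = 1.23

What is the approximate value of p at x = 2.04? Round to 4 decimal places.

RK4: k1 = f(x_n, p_n); k2 = f(x_n + h/2, p_n + (h/2)·k1); k3 = f(x_n + h/2, p_n + (h/2)·k2); k4 = f(x_n + h, p_n + h·k3); p_{n+1} = p_n + (h/6)·(k1 + 2k2 + 2k3 + k4).
x=1.000000, p=1.230000:
  k1 = f(1.000000, 1.230000) = 3.258900
  k2 = f(1.260000, 2.077314) = 5.351959
  k3 = f(1.260000, 2.621509) = 6.130158
  k4 = f(1.520000, 4.417682) = 9.782886
  p ← 1.230000 + (0.52/6)·(k1 + 2k2 + 2k3 + k4) = 4.350522
x=1.520000, p=4.350522:
  k1 = f(1.520000, 4.350522) = 9.686846
  k2 = f(1.780000, 6.869102) = 14.575416
  k3 = f(1.780000, 8.140130) = 16.392986
  k4 = f(2.040000, 12.874874) = 24.653470
  p ← 4.350522 + (0.52/6)·(k1 + 2k2 + 2k3 + k4) = 12.694539
p(2.04) ≈ 12.6945

12.6945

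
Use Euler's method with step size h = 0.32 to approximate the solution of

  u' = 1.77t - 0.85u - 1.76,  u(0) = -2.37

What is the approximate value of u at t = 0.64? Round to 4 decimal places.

Euler: u_{n+1} = u_n + h·f(t_n, u_n).
t=0.000000, u=-2.370000: f=0.254500 → u ← -2.370000 + 0.32·0.254500 = -2.288560
t=0.320000, u=-2.288560: f=0.751676 → u ← -2.288560 + 0.32·0.751676 = -2.048024
u(0.64) ≈ -2.0480

-2.0480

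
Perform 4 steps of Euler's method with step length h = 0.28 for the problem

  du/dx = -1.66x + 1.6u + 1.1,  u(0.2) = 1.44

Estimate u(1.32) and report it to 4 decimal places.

Euler: u_{n+1} = u_n + h·f(x_n, u_n).
x=0.200000, u=1.440000: f=3.072000 → u ← 1.440000 + 0.28·3.072000 = 2.300160
x=0.480000, u=2.300160: f=3.983456 → u ← 2.300160 + 0.28·3.983456 = 3.415528
x=0.760000, u=3.415528: f=5.303244 → u ← 3.415528 + 0.28·5.303244 = 4.900436
x=1.040000, u=4.900436: f=7.214298 → u ← 4.900436 + 0.28·7.214298 = 6.920439
u(1.32) ≈ 6.9204

6.9204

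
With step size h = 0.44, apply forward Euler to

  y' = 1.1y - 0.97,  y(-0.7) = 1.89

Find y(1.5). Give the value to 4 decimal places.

Euler: y_{n+1} = y_n + h·f(s_n, y_n).
s=-0.700000, y=1.890000: f=1.109000 → y ← 1.890000 + 0.44·1.109000 = 2.377960
s=-0.260000, y=2.377960: f=1.645756 → y ← 2.377960 + 0.44·1.645756 = 3.102093
s=0.180000, y=3.102093: f=2.442302 → y ← 3.102093 + 0.44·2.442302 = 4.176705
s=0.620000, y=4.176705: f=3.624376 → y ← 4.176705 + 0.44·3.624376 = 5.771431
s=1.060000, y=5.771431: f=5.378574 → y ← 5.771431 + 0.44·5.378574 = 8.138003
y(1.5) ≈ 8.1380

8.1380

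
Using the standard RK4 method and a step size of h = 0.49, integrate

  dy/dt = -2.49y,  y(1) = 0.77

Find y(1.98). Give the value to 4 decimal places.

0.0758

RK4: k1 = f(t_n, y_n); k2 = f(t_n + h/2, y_n + (h/2)·k1); k3 = f(t_n + h/2, y_n + (h/2)·k2); k4 = f(t_n + h, y_n + h·k3); y_{n+1} = y_n + (h/6)·(k1 + 2k2 + 2k3 + k4).
t=1.000000, y=0.770000:
  k1 = f(1.000000, 0.770000) = -1.917300
  k2 = f(1.245000, 0.300261) = -0.747651
  k3 = f(1.245000, 0.586825) = -1.461195
  k4 = f(1.490000, 0.054014) = -0.134495
  y ← 0.770000 + (0.49/6)·(k1 + 2k2 + 2k3 + k4) = 0.241658
t=1.490000, y=0.241658:
  k1 = f(1.490000, 0.241658) = -0.601729
  k2 = f(1.735000, 0.094235) = -0.234644
  k3 = f(1.735000, 0.184171) = -0.458585
  k4 = f(1.980000, 0.016952) = -0.042210
  y ← 0.241658 + (0.49/6)·(k1 + 2k2 + 2k3 + k4) = 0.075843
y(1.98) ≈ 0.0758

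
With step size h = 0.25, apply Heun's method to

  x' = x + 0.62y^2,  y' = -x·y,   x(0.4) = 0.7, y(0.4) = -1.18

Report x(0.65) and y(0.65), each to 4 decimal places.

Heun on (x,y): k1 = f(s_n, state_n); k2 = f(s_n + h, state_n + h·k1); state_{n+1} = state_n + (h/2)·(k1 + k2).
0.400000: (0.700000, -1.180000)
  k1 = (1.563288, 0.826000)
  predictor → (1.090822, -0.973500)
  k2 = (1.678397, 1.061915)
  → (1.105211, -0.944011)
(x(0.65), y(0.65)) ≈ (1.1052, -0.9440)

1.1052, -0.9440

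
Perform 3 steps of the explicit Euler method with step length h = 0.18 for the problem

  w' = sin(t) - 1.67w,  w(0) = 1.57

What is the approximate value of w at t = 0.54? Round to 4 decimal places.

Euler: w_{n+1} = w_n + h·f(t_n, w_n).
t=0.000000, w=1.570000: f=-2.621900 → w ← 1.570000 + 0.18·(-2.621900) = 1.098058
t=0.180000, w=1.098058: f=-1.654727 → w ← 1.098058 + 0.18·(-1.654727) = 0.800207
t=0.360000, w=0.800207: f=-0.984072 → w ← 0.800207 + 0.18·(-0.984072) = 0.623074
w(0.54) ≈ 0.6231

0.6231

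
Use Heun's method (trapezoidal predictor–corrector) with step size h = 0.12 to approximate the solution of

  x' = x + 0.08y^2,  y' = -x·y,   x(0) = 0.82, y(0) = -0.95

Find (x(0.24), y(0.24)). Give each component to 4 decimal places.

Heun on (x,y): k1 = f(t_n, state_n); k2 = f(t_n + h, state_n + h·k1); state_{n+1} = state_n + (h/2)·(k1 + k2).
0.000000: (0.820000, -0.950000)
  k1 = (0.892200, 0.779000)
  predictor → (0.927064, -0.856520)
  k2 = (0.985754, 0.794049)
  → (0.932677, -0.855617)
0.120000: (0.932677, -0.855617)
  k1 = (0.991244, 0.798015)
  predictor → (1.051626, -0.759855)
  k2 = (1.097817, 0.799084)
  → (1.058021, -0.759791)
(x(0.24), y(0.24)) ≈ (1.0580, -0.7598)

1.0580, -0.7598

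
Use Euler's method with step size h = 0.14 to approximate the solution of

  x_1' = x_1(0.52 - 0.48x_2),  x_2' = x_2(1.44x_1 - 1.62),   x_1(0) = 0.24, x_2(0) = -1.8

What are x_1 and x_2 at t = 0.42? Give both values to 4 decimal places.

Euler on (x_1,x_2): x_1_{n+1} = x_1_n + h·x_1', x_2_{n+1} = x_2_n + h·x_2'.
0.000000: (0.240000, -1.800000); f=(0.332160, 2.293920) → (0.286502, -1.478851)
0.140000: (0.286502, -1.478851); f=(0.352355, 1.785619) → (0.335832, -1.228865)
0.280000: (0.335832, -1.228865); f=(0.372725, 1.396484) → (0.388014, -1.033357)
(x_1(0.42), x_2(0.42)) ≈ (0.3880, -1.0334)

0.3880, -1.0334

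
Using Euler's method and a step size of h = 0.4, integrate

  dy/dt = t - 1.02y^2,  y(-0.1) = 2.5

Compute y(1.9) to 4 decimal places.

Euler: y_{n+1} = y_n + h·f(t_n, y_n).
t=-0.100000, y=2.500000: f=-6.475000 → y ← 2.500000 + 0.4·(-6.475000) = -0.090000
t=0.300000, y=-0.090000: f=0.291738 → y ← -0.090000 + 0.4·0.291738 = 0.026695
t=0.700000, y=0.026695: f=0.699273 → y ← 0.026695 + 0.4·0.699273 = 0.306404
t=1.100000, y=0.306404: f=1.004239 → y ← 0.306404 + 0.4·1.004239 = 0.708100
t=1.500000, y=0.708100: f=0.988566 → y ← 0.708100 + 0.4·0.988566 = 1.103526
y(1.9) ≈ 1.1035

1.1035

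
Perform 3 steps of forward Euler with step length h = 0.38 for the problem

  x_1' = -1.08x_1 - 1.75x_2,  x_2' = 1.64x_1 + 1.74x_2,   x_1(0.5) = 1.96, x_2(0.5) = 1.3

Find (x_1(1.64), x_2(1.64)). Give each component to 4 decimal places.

-5.0801, 8.3374

Euler on (x_1,x_2): x_1_{n+1} = x_1_n + h·x_1', x_2_{n+1} = x_2_n + h·x_2'.
0.500000: (1.960000, 1.300000); f=(-4.391800, 5.476400) → (0.291116, 3.381032)
0.880000: (0.291116, 3.381032); f=(-6.231211, 6.360426) → (-2.076744, 5.797994)
1.260000: (-2.076744, 5.797994); f=(-7.903605, 6.682649) → (-5.080114, 8.337400)
(x_1(1.64), x_2(1.64)) ≈ (-5.0801, 8.3374)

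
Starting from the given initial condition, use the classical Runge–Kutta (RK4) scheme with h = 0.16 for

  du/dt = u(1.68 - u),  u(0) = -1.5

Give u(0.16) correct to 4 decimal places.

RK4: k1 = f(t_n, u_n); k2 = f(t_n + h/2, u_n + (h/2)·k1); k3 = f(t_n + h/2, u_n + (h/2)·k2); k4 = f(t_n + h, u_n + h·k3); u_{n+1} = u_n + (h/6)·(k1 + 2k2 + 2k3 + k4).
t=0.000000, u=-1.500000:
  k1 = f(0.000000, -1.500000) = -4.770000
  k2 = f(0.080000, -1.881600) = -6.701507
  k3 = f(0.080000, -2.036121) = -7.566469
  k4 = f(0.160000, -2.710635) = -11.901409
  u ← -1.500000 + (0.16/6)·(k1 + 2k2 + 2k3 + k4) = -2.705530
u(0.16) ≈ -2.7055

-2.7055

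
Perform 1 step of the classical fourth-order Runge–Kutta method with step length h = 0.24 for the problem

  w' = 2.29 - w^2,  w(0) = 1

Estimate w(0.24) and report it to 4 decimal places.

RK4: k1 = f(t_n, w_n); k2 = f(t_n + h/2, w_n + (h/2)·k1); k3 = f(t_n + h/2, w_n + (h/2)·k2); k4 = f(t_n + h, w_n + h·k3); w_{n+1} = w_n + (h/6)·(k1 + 2k2 + 2k3 + k4).
t=0.000000, w=1.000000:
  k1 = f(0.000000, 1.000000) = 1.290000
  k2 = f(0.120000, 1.154800) = 0.956437
  k3 = f(0.120000, 1.114772) = 1.047282
  k4 = f(0.240000, 1.251348) = 0.724129
  w ← 1.000000 + (0.24/6)·(k1 + 2k2 + 2k3 + k4) = 1.240863
w(0.24) ≈ 1.2409

1.2409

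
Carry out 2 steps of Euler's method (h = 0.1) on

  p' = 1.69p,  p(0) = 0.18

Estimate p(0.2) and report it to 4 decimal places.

Euler: p_{n+1} = p_n + h·f(x_n, p_n).
x=0.000000, p=0.180000: f=0.304200 → p ← 0.180000 + 0.1·0.304200 = 0.210420
x=0.100000, p=0.210420: f=0.355610 → p ← 0.210420 + 0.1·0.355610 = 0.245981
p(0.2) ≈ 0.2460

0.2460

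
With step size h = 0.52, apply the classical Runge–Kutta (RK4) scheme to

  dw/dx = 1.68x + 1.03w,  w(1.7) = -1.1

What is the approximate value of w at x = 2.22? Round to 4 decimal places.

RK4: k1 = f(x_n, w_n); k2 = f(x_n + h/2, w_n + (h/2)·k1); k3 = f(x_n + h/2, w_n + (h/2)·k2); k4 = f(x_n + h, w_n + h·k3); w_{n+1} = w_n + (h/6)·(k1 + 2k2 + 2k3 + k4).
x=1.700000, w=-1.100000:
  k1 = f(1.700000, -1.100000) = 1.723000
  k2 = f(1.960000, -0.652020) = 2.621219
  k3 = f(1.960000, -0.418483) = 2.861763
  k4 = f(2.220000, 0.388117) = 4.129360
  w ← -1.100000 + (0.52/6)·(k1 + 2k2 + 2k3 + k4) = 0.357588
w(2.22) ≈ 0.3576

0.3576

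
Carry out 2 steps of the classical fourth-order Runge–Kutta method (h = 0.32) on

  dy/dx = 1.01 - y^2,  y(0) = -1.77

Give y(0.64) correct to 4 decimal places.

-24.8892

RK4: k1 = f(x_n, y_n); k2 = f(x_n + h/2, y_n + (h/2)·k1); k3 = f(x_n + h/2, y_n + (h/2)·k2); k4 = f(x_n + h, y_n + h·k3); y_{n+1} = y_n + (h/6)·(k1 + 2k2 + 2k3 + k4).
x=0.000000, y=-1.770000:
  k1 = f(0.000000, -1.770000) = -2.122900
  k2 = f(0.160000, -2.109664) = -3.440682
  k3 = f(0.160000, -2.320509) = -4.374763
  k4 = f(0.320000, -3.169924) = -9.038419
  y ← -1.770000 + (0.32/6)·(k1 + 2k2 + 2k3 + k4) = -3.198918
x=0.320000, y=-3.198918:
  k1 = f(0.320000, -3.198918) = -9.223075
  k2 = f(0.480000, -4.674610) = -20.841977
  k3 = f(0.480000, -6.533634) = -41.678374
  k4 = f(0.640000, -16.535997) = -272.429210
  y ← -3.198918 + (0.32/6)·(k1 + 2k2 + 2k3 + k4) = -24.889210
y(0.64) ≈ -24.8892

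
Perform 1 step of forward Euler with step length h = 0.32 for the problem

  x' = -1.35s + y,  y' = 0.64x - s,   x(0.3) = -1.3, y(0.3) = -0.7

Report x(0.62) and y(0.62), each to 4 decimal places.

-1.6536, -1.0622

Euler on (x,y): x_{n+1} = x_n + h·x', y_{n+1} = y_n + h·y'.
0.300000: (-1.300000, -0.700000); f=(-1.105000, -1.132000) → (-1.653600, -1.062240)
(x(0.62), y(0.62)) ≈ (-1.6536, -1.0622)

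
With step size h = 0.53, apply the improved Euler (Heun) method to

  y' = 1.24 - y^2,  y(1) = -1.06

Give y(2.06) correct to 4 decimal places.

-0.7239

Heun: k1 = f(t_n, y_n); k2 = f(t_n + h, y_n + h·k1); y_{n+1} = y_n + (h/2)·(k1 + k2).
t=1.000000, y=-1.060000:
  k1 = f(1.000000, -1.060000) = 0.116400
  k2 = f(1.530000, -0.998308) = 0.243381
  y ← -1.060000 + (0.53/2)·(0.116400 + 0.243381) = -0.964658
t=1.530000, y=-0.964658:
  k1 = f(1.530000, -0.964658) = 0.309435
  k2 = f(2.060000, -0.800657) = 0.598948
  y ← -0.964658 + (0.53/2)·(0.309435 + 0.598948) = -0.723937
y(2.06) ≈ -0.7239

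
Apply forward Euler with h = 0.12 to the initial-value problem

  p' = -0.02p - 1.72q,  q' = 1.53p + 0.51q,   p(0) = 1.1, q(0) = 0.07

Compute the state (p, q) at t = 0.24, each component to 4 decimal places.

Euler on (p,q): p_{n+1} = p_n + h·p', q_{n+1} = q_n + h·q'.
0.000000: (1.100000, 0.070000); f=(-0.142400, 1.718700) → (1.082912, 0.276244)
0.120000: (1.082912, 0.276244); f=(-0.496798, 1.797740) → (1.023296, 0.491973)
(p(0.24), q(0.24)) ≈ (1.0233, 0.4920)

1.0233, 0.4920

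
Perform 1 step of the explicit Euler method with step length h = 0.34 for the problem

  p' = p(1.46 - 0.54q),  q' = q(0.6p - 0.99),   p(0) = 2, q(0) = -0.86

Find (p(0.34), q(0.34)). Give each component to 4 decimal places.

3.3086, -0.9214

Euler on (p,q): p_{n+1} = p_n + h·p', q_{n+1} = q_n + h·q'.
0.000000: (2.000000, -0.860000); f=(3.848800, -0.180600) → (3.308592, -0.921404)
(p(0.34), q(0.34)) ≈ (3.3086, -0.9214)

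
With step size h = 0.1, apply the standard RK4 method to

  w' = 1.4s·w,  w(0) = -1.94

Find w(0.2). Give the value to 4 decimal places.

RK4: k1 = f(s_n, w_n); k2 = f(s_n + h/2, w_n + (h/2)·k1); k3 = f(s_n + h/2, w_n + (h/2)·k2); k4 = f(s_n + h, w_n + h·k3); w_{n+1} = w_n + (h/6)·(k1 + 2k2 + 2k3 + k4).
s=0.000000, w=-1.940000:
  k1 = f(0.000000, -1.940000) = 0.000000
  k2 = f(0.050000, -1.940000) = -0.135800
  k3 = f(0.050000, -1.946790) = -0.136275
  k4 = f(0.100000, -1.953628) = -0.273508
  w ← -1.940000 + (0.1/6)·(k1 + 2k2 + 2k3 + k4) = -1.953628
s=0.100000, w=-1.953628:
  k1 = f(0.100000, -1.953628) = -0.273508
  k2 = f(0.150000, -1.967303) = -0.413134
  k3 = f(0.150000, -1.974284) = -0.414600
  k4 = f(0.200000, -1.995088) = -0.558625
  w ← -1.953628 + (0.1/6)·(k1 + 2k2 + 2k3 + k4) = -1.995088
w(0.2) ≈ -1.9951

-1.9951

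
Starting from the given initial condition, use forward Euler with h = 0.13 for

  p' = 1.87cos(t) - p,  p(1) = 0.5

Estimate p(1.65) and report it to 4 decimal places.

Euler: p_{n+1} = p_n + h·f(t_n, p_n).
t=1.000000, p=0.500000: f=0.510365 → p ← 0.500000 + 0.13·0.510365 = 0.566347
t=1.130000, p=0.566347: f=0.231506 → p ← 0.566347 + 0.13·0.231506 = 0.596443
t=1.260000, p=0.596443: f=-0.024566 → p ← 0.596443 + 0.13·(-0.024566) = 0.593250
t=1.390000, p=0.593250: f=-0.257000 → p ← 0.593250 + 0.13·(-0.257000) = 0.559840
t=1.520000, p=0.559840: f=-0.464892 → p ← 0.559840 + 0.13·(-0.464892) = 0.499404
p(1.65) ≈ 0.4994

0.4994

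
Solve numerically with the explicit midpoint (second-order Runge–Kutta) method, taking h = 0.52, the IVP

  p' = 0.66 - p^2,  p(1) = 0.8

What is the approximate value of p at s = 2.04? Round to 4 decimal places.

Midpoint: k1 = f(s_n, p_n); k2 = f(s_n + h/2, p_n + (h/2)·k1); p_{n+1} = p_n + h·k2.
s=1.000000, p=0.800000:
  k1 = f(1.000000, 0.800000) = 0.020000
  k2 = f(1.260000, 0.805200) = 0.011653
  p ← 0.800000 + 0.52·0.011653 = 0.806060
s=1.520000, p=0.806060:
  k1 = f(1.520000, 0.806060) = 0.010268
  k2 = f(1.780000, 0.808729) = 0.005957
  p ← 0.806060 + 0.52·0.005957 = 0.809157
p(2.04) ≈ 0.8092

0.8092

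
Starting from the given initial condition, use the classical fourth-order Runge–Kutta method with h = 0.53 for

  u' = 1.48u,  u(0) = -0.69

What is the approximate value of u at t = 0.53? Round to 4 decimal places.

RK4: k1 = f(t_n, u_n); k2 = f(t_n + h/2, u_n + (h/2)·k1); k3 = f(t_n + h/2, u_n + (h/2)·k2); k4 = f(t_n + h, u_n + h·k3); u_{n+1} = u_n + (h/6)·(k1 + 2k2 + 2k3 + k4).
t=0.000000, u=-0.690000:
  k1 = f(0.000000, -0.690000) = -1.021200
  k2 = f(0.265000, -0.960618) = -1.421715
  k3 = f(0.265000, -1.066754) = -1.578796
  k4 = f(0.530000, -1.526762) = -2.259608
  u ← -0.690000 + (0.53/6)·(k1 + 2k2 + 2k3 + k4) = -1.509895
u(0.53) ≈ -1.5099

-1.5099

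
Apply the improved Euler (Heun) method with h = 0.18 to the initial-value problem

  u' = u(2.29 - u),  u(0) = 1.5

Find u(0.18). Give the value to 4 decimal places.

1.6956

Heun: k1 = f(x_n, u_n); k2 = f(x_n + h, u_n + h·k1); u_{n+1} = u_n + (h/2)·(k1 + k2).
x=0.000000, u=1.500000:
  k1 = f(0.000000, 1.500000) = 1.185000
  k2 = f(0.180000, 1.713300) = 0.988060
  u ← 1.500000 + (0.18/2)·(1.185000 + 0.988060) = 1.695575
u(0.18) ≈ 1.6956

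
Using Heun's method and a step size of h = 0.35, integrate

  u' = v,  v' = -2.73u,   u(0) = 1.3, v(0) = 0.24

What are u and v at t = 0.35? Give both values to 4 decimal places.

1.1666, -1.0423

Heun on (u,v): k1 = f(t_n, state_n); k2 = f(t_n + h, state_n + h·k1); state_{n+1} = state_n + (h/2)·(k1 + k2).
0.000000: (1.300000, 0.240000)
  k1 = (0.240000, -3.549000)
  predictor → (1.384000, -1.002150)
  k2 = (-1.002150, -3.778320)
  → (1.166624, -1.042281)
(u(0.35), v(0.35)) ≈ (1.1666, -1.0423)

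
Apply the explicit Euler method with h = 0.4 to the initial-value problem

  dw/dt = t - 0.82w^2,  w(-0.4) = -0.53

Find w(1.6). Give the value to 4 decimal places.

Euler: w_{n+1} = w_n + h·f(t_n, w_n).
t=-0.400000, w=-0.530000: f=-0.630338 → w ← -0.530000 + 0.4·(-0.630338) = -0.782135
t=0.000000, w=-0.782135: f=-0.501623 → w ← -0.782135 + 0.4·(-0.501623) = -0.982784
t=0.400000, w=-0.982784: f=-0.392010 → w ← -0.982784 + 0.4·(-0.392010) = -1.139588
t=0.800000, w=-1.139588: f=-0.264902 → w ← -1.139588 + 0.4·(-0.264902) = -1.245549
t=1.200000, w=-1.245549: f=-0.072142 → w ← -1.245549 + 0.4·(-0.072142) = -1.274406
w(1.6) ≈ -1.2744

-1.2744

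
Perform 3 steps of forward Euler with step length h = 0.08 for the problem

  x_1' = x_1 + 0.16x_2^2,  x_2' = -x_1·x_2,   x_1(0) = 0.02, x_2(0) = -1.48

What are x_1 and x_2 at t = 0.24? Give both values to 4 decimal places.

Euler on (x_1,x_2): x_1_{n+1} = x_1_n + h·x_1', x_2_{n+1} = x_2_n + h·x_2'.
0.000000: (0.020000, -1.480000); f=(0.370464, 0.029600) → (0.049637, -1.477632)
0.080000: (0.049637, -1.477632); f=(0.398981, 0.073345) → (0.081556, -1.471764)
0.160000: (0.081556, -1.471764); f=(0.428130, 0.120031) → (0.115806, -1.462162)
(x_1(0.24), x_2(0.24)) ≈ (0.1158, -1.4622)

0.1158, -1.4622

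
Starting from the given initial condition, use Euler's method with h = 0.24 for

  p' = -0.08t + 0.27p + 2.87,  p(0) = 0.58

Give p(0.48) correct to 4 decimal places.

Euler: p_{n+1} = p_n + h·f(t_n, p_n).
t=0.000000, p=0.580000: f=3.026600 → p ← 0.580000 + 0.24·3.026600 = 1.306384
t=0.240000, p=1.306384: f=3.203524 → p ← 1.306384 + 0.24·3.203524 = 2.075230
p(0.48) ≈ 2.0752

2.0752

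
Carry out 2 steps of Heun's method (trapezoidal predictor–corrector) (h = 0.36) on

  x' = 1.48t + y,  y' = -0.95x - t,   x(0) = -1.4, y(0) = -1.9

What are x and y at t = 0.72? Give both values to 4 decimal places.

-2.0133, -0.8615

Heun on (x,y): k1 = f(t_n, state_n); k2 = f(t_n + h, state_n + h·k1); state_{n+1} = state_n + (h/2)·(k1 + k2).
0.000000: (-1.400000, -1.900000)
  k1 = (-1.900000, 1.330000)
  predictor → (-2.084000, -1.421200)
  k2 = (-0.888400, 1.619800)
  → (-1.901912, -1.369036)
0.360000: (-1.901912, -1.369036)
  k1 = (-0.836236, 1.446816)
  predictor → (-2.202957, -0.848182)
  k2 = (0.217418, 1.372809)
  → (-2.013299, -0.861503)
(x(0.72), y(0.72)) ≈ (-2.0133, -0.8615)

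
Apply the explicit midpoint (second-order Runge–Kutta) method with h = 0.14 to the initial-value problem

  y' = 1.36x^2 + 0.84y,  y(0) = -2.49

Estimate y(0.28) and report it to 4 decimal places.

-3.1390

Midpoint: k1 = f(x_n, y_n); k2 = f(x_n + h/2, y_n + (h/2)·k1); y_{n+1} = y_n + h·k2.
x=0.000000, y=-2.490000:
  k1 = f(0.000000, -2.490000) = -2.091600
  k2 = f(0.070000, -2.636412) = -2.207922
  y ← -2.490000 + 0.14·(-2.207922) = -2.799109
x=0.140000, y=-2.799109:
  k1 = f(0.140000, -2.799109) = -2.324596
  k2 = f(0.210000, -2.961831) = -2.427962
  y ← -2.799109 + 0.14·(-2.427962) = -3.139024
y(0.28) ≈ -3.1390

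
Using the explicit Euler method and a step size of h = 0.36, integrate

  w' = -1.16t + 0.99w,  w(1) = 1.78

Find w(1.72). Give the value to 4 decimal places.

2.1405

Euler: w_{n+1} = w_n + h·f(t_n, w_n).
t=1.000000, w=1.780000: f=0.602200 → w ← 1.780000 + 0.36·0.602200 = 1.996792
t=1.360000, w=1.996792: f=0.399224 → w ← 1.996792 + 0.36·0.399224 = 2.140513
w(1.72) ≈ 2.1405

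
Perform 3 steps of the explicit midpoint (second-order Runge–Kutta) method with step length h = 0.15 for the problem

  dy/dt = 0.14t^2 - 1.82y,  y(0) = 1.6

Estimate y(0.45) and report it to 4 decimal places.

Midpoint: k1 = f(t_n, y_n); k2 = f(t_n + h/2, y_n + (h/2)·k1); y_{n+1} = y_n + h·k2.
t=0.000000, y=1.600000:
  k1 = f(0.000000, 1.600000) = -2.912000
  k2 = f(0.075000, 1.381600) = -2.513725
  y ← 1.600000 + 0.15·(-2.513725) = 1.222941
t=0.150000, y=1.222941:
  k1 = f(0.150000, 1.222941) = -2.222603
  k2 = f(0.225000, 1.056246) = -1.915280
  y ← 1.222941 + 0.15·(-1.915280) = 0.935649
t=0.300000, y=0.935649:
  k1 = f(0.300000, 0.935649) = -1.690282
  k2 = f(0.375000, 0.808878) = -1.452471
  y ← 0.935649 + 0.15·(-1.452471) = 0.717779
y(0.45) ≈ 0.7178

0.7178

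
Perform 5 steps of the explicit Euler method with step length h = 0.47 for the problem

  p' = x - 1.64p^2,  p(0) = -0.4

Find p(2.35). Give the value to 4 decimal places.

Euler: p_{n+1} = p_n + h·f(x_n, p_n).
x=0.000000, p=-0.400000: f=-0.262400 → p ← -0.400000 + 0.47·(-0.262400) = -0.523328
x=0.470000, p=-0.523328: f=0.020850 → p ← -0.523328 + 0.47·0.020850 = -0.513529
x=0.940000, p=-0.513529: f=0.507513 → p ← -0.513529 + 0.47·0.507513 = -0.274998
x=1.410000, p=-0.274998: f=1.285977 → p ← -0.274998 + 0.47·1.285977 = 0.329412
x=1.880000, p=0.329412: f=1.702040 → p ← 0.329412 + 0.47·1.702040 = 1.129371
p(2.35) ≈ 1.1294

1.1294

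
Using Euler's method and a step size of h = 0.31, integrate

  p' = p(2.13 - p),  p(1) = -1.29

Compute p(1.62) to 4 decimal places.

-6.6021

Euler: p_{n+1} = p_n + h·f(t_n, p_n).
t=1.000000, p=-1.290000: f=-4.411800 → p ← -1.290000 + 0.31·(-4.411800) = -2.657658
t=1.310000, p=-2.657658: f=-12.723958 → p ← -2.657658 + 0.31·(-12.723958) = -6.602085
p(1.62) ≈ -6.6021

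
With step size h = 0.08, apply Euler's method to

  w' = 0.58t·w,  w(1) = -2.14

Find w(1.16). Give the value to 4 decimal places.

Euler: w_{n+1} = w_n + h·f(t_n, w_n).
t=1.000000, w=-2.140000: f=-1.241200 → w ← -2.140000 + 0.08·(-1.241200) = -2.239296
t=1.080000, w=-2.239296: f=-1.402695 → w ← -2.239296 + 0.08·(-1.402695) = -2.351512
w(1.16) ≈ -2.3515

-2.3515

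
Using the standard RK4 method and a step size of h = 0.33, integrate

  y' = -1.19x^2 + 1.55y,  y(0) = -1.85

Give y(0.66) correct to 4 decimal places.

-5.2942

RK4: k1 = f(x_n, y_n); k2 = f(x_n + h/2, y_n + (h/2)·k1); k3 = f(x_n + h/2, y_n + (h/2)·k2); k4 = f(x_n + h, y_n + h·k3); y_{n+1} = y_n + (h/6)·(k1 + 2k2 + 2k3 + k4).
x=0.000000, y=-1.850000:
  k1 = f(0.000000, -1.850000) = -2.867500
  k2 = f(0.165000, -2.323138) = -3.633261
  k3 = f(0.165000, -2.449488) = -3.829104
  k4 = f(0.330000, -3.113604) = -4.955678
  y ← -1.850000 + (0.33/6)·(k1 + 2k2 + 2k3 + k4) = -3.101135
x=0.330000, y=-3.101135:
  k1 = f(0.330000, -3.101135) = -4.936350
  k2 = f(0.495000, -3.915633) = -6.360810
  k3 = f(0.495000, -4.150669) = -6.725116
  k4 = f(0.660000, -5.320423) = -8.765020
  y ← -3.101135 + (0.33/6)·(k1 + 2k2 + 2k3 + k4) = -5.294162
y(0.66) ≈ -5.2942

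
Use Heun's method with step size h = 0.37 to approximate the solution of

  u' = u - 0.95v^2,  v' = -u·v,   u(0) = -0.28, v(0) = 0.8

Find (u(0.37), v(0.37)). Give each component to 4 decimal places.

Heun on (u,v): k1 = f(t_n, state_n); k2 = f(t_n + h, state_n + h·k1); state_{n+1} = state_n + (h/2)·(k1 + k2).
0.000000: (-0.280000, 0.800000)
  k1 = (-0.888000, 0.224000)
  predictor → (-0.608560, 0.882880)
  k2 = (-1.349063, 0.537285)
  → (-0.693857, 0.940838)
(u(0.37), v(0.37)) ≈ (-0.6939, 0.9408)

-0.6939, 0.9408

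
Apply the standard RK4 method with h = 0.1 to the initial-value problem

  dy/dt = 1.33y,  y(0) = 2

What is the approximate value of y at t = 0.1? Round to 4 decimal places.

2.2845

RK4: k1 = f(t_n, y_n); k2 = f(t_n + h/2, y_n + (h/2)·k1); k3 = f(t_n + h/2, y_n + (h/2)·k2); k4 = f(t_n + h, y_n + h·k3); y_{n+1} = y_n + (h/6)·(k1 + 2k2 + 2k3 + k4).
t=0.000000, y=2.000000:
  k1 = f(0.000000, 2.000000) = 2.660000
  k2 = f(0.050000, 2.133000) = 2.836890
  k3 = f(0.050000, 2.141844) = 2.848653
  k4 = f(0.100000, 2.284865) = 3.038871
  y ← 2.000000 + (0.1/6)·(k1 + 2k2 + 2k3 + k4) = 2.284499
y(0.1) ≈ 2.2845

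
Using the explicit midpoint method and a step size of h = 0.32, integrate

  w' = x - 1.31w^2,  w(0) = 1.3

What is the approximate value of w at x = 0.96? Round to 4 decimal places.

Midpoint: k1 = f(x_n, w_n); k2 = f(x_n + h/2, w_n + (h/2)·k1); w_{n+1} = w_n + h·k2.
x=0.000000, w=1.300000:
  k1 = f(0.000000, 1.300000) = -2.213900
  k2 = f(0.160000, 0.945776) = -1.011785
  w ← 1.300000 + 0.32·(-1.011785) = 0.976229
x=0.320000, w=0.976229:
  k1 = f(0.320000, 0.976229) = -0.928460
  k2 = f(0.480000, 0.827675) = -0.417411
  w ← 0.976229 + 0.32·(-0.417411) = 0.842657
x=0.640000, w=0.842657:
  k1 = f(0.640000, 0.842657) = -0.290194
  k2 = f(0.800000, 0.796226) = -0.030509
  w ← 0.842657 + 0.32·(-0.030509) = 0.832894
w(0.96) ≈ 0.8329

0.8329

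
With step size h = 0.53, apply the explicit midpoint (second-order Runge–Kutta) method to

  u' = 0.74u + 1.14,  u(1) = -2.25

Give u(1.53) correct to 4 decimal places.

-2.5828

Midpoint: k1 = f(t_n, u_n); k2 = f(t_n + h/2, u_n + (h/2)·k1); u_{n+1} = u_n + h·k2.
t=1.000000, u=-2.250000:
  k1 = f(1.000000, -2.250000) = -0.525000
  k2 = f(1.265000, -2.389125) = -0.627953
  u ← -2.250000 + 0.53·(-0.627953) = -2.582815
u(1.53) ≈ -2.5828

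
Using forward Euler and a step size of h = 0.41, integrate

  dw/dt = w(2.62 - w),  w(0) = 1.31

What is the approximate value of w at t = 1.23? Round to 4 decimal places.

2.6233

Euler: w_{n+1} = w_n + h·f(t_n, w_n).
t=0.000000, w=1.310000: f=1.716100 → w ← 1.310000 + 0.41·1.716100 = 2.013601
t=0.410000, w=2.013601: f=1.221046 → w ← 2.013601 + 0.41·1.221046 = 2.514230
t=0.820000, w=2.514230: f=0.265931 → w ← 2.514230 + 0.41·0.265931 = 2.623261
w(1.23) ≈ 2.6233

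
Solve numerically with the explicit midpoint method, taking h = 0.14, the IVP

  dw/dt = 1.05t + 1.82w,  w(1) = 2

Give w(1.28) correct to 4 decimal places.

3.7399

Midpoint: k1 = f(t_n, w_n); k2 = f(t_n + h/2, w_n + (h/2)·k1); w_{n+1} = w_n + h·k2.
t=1.000000, w=2.000000:
  k1 = f(1.000000, 2.000000) = 4.690000
  k2 = f(1.070000, 2.328300) = 5.361006
  w ← 2.000000 + 0.14·5.361006 = 2.750541
t=1.140000, w=2.750541:
  k1 = f(1.140000, 2.750541) = 6.202984
  k2 = f(1.210000, 3.184750) = 7.066745
  w ← 2.750541 + 0.14·7.066745 = 3.739885
w(1.28) ≈ 3.7399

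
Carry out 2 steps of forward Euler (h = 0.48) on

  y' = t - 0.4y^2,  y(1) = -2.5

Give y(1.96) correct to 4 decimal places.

-4.5003

Euler: y_{n+1} = y_n + h·f(t_n, y_n).
t=1.000000, y=-2.500000: f=-1.500000 → y ← -2.500000 + 0.48·(-1.500000) = -3.220000
t=1.480000, y=-3.220000: f=-2.667360 → y ← -3.220000 + 0.48·(-2.667360) = -4.500333
y(1.96) ≈ -4.5003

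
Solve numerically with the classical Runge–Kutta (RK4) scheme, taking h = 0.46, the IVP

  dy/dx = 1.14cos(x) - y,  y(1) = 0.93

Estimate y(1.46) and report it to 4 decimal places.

0.7193

RK4: k1 = f(x_n, y_n); k2 = f(x_n + h/2, y_n + (h/2)·k1); k3 = f(x_n + h/2, y_n + (h/2)·k2); k4 = f(x_n + h, y_n + h·k3); y_{n+1} = y_n + (h/6)·(k1 + 2k2 + 2k3 + k4).
x=1.000000, y=0.930000:
  k1 = f(1.000000, 0.930000) = -0.314055
  k2 = f(1.230000, 0.857767) = -0.476736
  k3 = f(1.230000, 0.820351) = -0.439320
  k4 = f(1.460000, 0.727913) = -0.601863
  y ← 0.930000 + (0.46/6)·(k1 + 2k2 + 2k3 + k4) = 0.719318
y(1.46) ≈ 0.7193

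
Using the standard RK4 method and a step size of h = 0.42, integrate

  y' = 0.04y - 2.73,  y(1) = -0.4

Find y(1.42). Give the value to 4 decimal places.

RK4: k1 = f(t_n, y_n); k2 = f(t_n + h/2, y_n + (h/2)·k1); k3 = f(t_n + h/2, y_n + (h/2)·k2); k4 = f(t_n + h, y_n + h·k3); y_{n+1} = y_n + (h/6)·(k1 + 2k2 + 2k3 + k4).
t=1.000000, y=-0.400000:
  k1 = f(1.000000, -0.400000) = -2.746000
  k2 = f(1.210000, -0.976660) = -2.769066
  k3 = f(1.210000, -0.981504) = -2.769260
  k4 = f(1.420000, -1.563089) = -2.792524
  y ← -0.400000 + (0.42/6)·(k1 + 2k2 + 2k3 + k4) = -1.563062
y(1.42) ≈ -1.5631

-1.5631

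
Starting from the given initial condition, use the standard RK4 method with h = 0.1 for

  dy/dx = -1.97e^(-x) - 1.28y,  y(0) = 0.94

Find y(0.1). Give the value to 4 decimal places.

RK4: k1 = f(x_n, y_n); k2 = f(x_n + h/2, y_n + (h/2)·k1); k3 = f(x_n + h/2, y_n + (h/2)·k2); k4 = f(x_n + h, y_n + h·k3); y_{n+1} = y_n + (h/6)·(k1 + 2k2 + 2k3 + k4).
x=0.000000, y=0.940000:
  k1 = f(0.000000, 0.940000) = -3.173200
  k2 = f(0.050000, 0.781340) = -2.874037
  k3 = f(0.050000, 0.796298) = -2.893184
  k4 = f(0.100000, 0.650682) = -2.615402
  y ← 0.940000 + (0.1/6)·(k1 + 2k2 + 2k3 + k4) = 0.651283
y(0.1) ≈ 0.6513

0.6513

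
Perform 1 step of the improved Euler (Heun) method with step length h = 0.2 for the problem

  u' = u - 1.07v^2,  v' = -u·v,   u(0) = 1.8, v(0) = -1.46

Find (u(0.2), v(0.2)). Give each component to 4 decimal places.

1.8289, -1.0380

Heun on (u,v): k1 = f(x_n, state_n); k2 = f(x_n + h, state_n + h·k1); state_{n+1} = state_n + (h/2)·(k1 + k2).
0.000000: (1.800000, -1.460000)
  k1 = (-0.480812, 2.628000)
  predictor → (1.703838, -0.934400)
  k2 = (0.769617, 1.592066)
  → (1.828881, -1.037993)
(u(0.2), v(0.2)) ≈ (1.8289, -1.0380)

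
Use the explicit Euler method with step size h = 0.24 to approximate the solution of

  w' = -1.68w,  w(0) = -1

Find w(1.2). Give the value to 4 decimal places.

Euler: w_{n+1} = w_n + h·f(t_n, w_n).
t=0.000000, w=-1.000000: f=1.680000 → w ← -1.000000 + 0.24·1.680000 = -0.596800
t=0.240000, w=-0.596800: f=1.002624 → w ← -0.596800 + 0.24·1.002624 = -0.356170
t=0.480000, w=-0.356170: f=0.598366 → w ← -0.356170 + 0.24·0.598366 = -0.212562
t=0.720000, w=-0.212562: f=0.357105 → w ← -0.212562 + 0.24·0.357105 = -0.126857
t=0.960000, w=-0.126857: f=0.213120 → w ← -0.126857 + 0.24·0.213120 = -0.075708
w(1.2) ≈ -0.0757

-0.0757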